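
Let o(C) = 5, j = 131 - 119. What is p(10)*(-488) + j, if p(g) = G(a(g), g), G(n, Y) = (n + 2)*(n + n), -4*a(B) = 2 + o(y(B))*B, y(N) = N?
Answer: -139556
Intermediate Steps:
j = 12
a(B) = -1/2 - 5*B/4 (a(B) = -(2 + 5*B)/4 = -1/2 - 5*B/4)
G(n, Y) = 2*n*(2 + n) (G(n, Y) = (2 + n)*(2*n) = 2*n*(2 + n))
p(g) = 2*(-1/2 - 5*g/4)*(3/2 - 5*g/4) (p(g) = 2*(-1/2 - 5*g/4)*(2 + (-1/2 - 5*g/4)) = 2*(-1/2 - 5*g/4)*(3/2 - 5*g/4))
p(10)*(-488) + j = ((-6 + 5*10)*(2 + 5*10)/8)*(-488) + 12 = ((-6 + 50)*(2 + 50)/8)*(-488) + 12 = ((1/8)*44*52)*(-488) + 12 = 286*(-488) + 12 = -139568 + 12 = -139556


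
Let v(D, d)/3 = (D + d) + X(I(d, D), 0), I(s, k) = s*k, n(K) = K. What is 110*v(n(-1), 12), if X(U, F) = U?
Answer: -330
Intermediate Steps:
I(s, k) = k*s
v(D, d) = 3*D + 3*d + 3*D*d (v(D, d) = 3*((D + d) + D*d) = 3*(D + d + D*d) = 3*D + 3*d + 3*D*d)
110*v(n(-1), 12) = 110*(3*(-1) + 3*12 + 3*(-1)*12) = 110*(-3 + 36 - 36) = 110*(-3) = -330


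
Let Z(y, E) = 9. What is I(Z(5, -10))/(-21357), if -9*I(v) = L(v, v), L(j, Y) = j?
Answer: 1/21357 ≈ 4.6823e-5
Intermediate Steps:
I(v) = -v/9
I(Z(5, -10))/(-21357) = -1/9*9/(-21357) = -1*(-1/21357) = 1/21357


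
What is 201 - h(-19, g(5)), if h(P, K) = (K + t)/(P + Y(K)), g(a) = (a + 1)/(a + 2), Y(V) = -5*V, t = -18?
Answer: 32643/163 ≈ 200.26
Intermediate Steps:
g(a) = (1 + a)/(2 + a)
h(P, K) = (-18 + K)/(P - 5*K) (h(P, K) = (K - 18)/(P - 5*K) = (-18 + K)/(P - 5*K))
201 - h(-19, g(5)) = 201 - (18 - (1 + 5)/(2 + 5))/(-1*(-19) + 5*((1 + 5)/(2 + 5))) = 201 - (18 - 6/7)/(19 + 5*(6/7)) = 201 - (18 - 6/7)/(19 + 5*((1/7)*6)) = 201 - (18 - 1*6/7)/(19 + 5*(6/7)) = 201 - (18 - 6/7)/(19 + 30/7) = 201 - 120/(163/7*7) = 201 - 7*120/(163*7) = 201 - 1*120/163 = 201 - 120/163 = 32643/163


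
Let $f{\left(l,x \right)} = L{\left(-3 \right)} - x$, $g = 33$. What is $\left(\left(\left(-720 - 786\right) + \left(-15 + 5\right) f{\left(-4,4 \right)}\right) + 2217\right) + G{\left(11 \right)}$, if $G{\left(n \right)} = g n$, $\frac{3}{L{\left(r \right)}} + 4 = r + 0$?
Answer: $\frac{7828}{7} \approx 1118.3$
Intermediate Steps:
$L{\left(r \right)} = \frac{3}{-4 + r}$ ($L{\left(r \right)} = \frac{3}{-4 + \left(r + 0\right)} = \frac{3}{-4 + r}$)
$f{\left(l,x \right)} = - \frac{3}{7} - x$ ($f{\left(l,x \right)} = \frac{3}{-4 - 3} - x = \frac{3}{-7} - x = 3 \left(- \frac{1}{7}\right) - x = - \frac{3}{7} - x$)
$G{\left(n \right)} = 33 n$
$\left(\left(\left(-720 - 786\right) + \left(-15 + 5\right) f{\left(-4,4 \right)}\right) + 2217\right) + G{\left(11 \right)} = \left(\left(\left(-720 - 786\right) + \left(-15 + 5\right) \left(- \frac{3}{7} - 4\right)\right) + 2217\right) + 33 \cdot 11 = \left(\left(-1506 - 10 \left(- \frac{3}{7} - 4\right)\right) + 2217\right) + 363 = \left(\left(-1506 - - \frac{310}{7}\right) + 2217\right) + 363 = \left(\left(-1506 + \frac{310}{7}\right) + 2217\right) + 363 = \left(- \frac{10232}{7} + 2217\right) + 363 = \frac{5287}{7} + 363 = \frac{7828}{7}$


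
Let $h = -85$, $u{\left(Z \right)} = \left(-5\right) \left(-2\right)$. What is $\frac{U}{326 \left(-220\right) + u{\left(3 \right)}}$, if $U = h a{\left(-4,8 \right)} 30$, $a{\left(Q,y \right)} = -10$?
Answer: $- \frac{2550}{7171} \approx -0.3556$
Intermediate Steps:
$u{\left(Z \right)} = 10$
$U = 25500$ ($U = \left(-85\right) \left(-10\right) 30 = 850 \cdot 30 = 25500$)
$\frac{U}{326 \left(-220\right) + u{\left(3 \right)}} = \frac{25500}{326 \left(-220\right) + 10} = \frac{25500}{-71720 + 10} = \frac{25500}{-71710} = 25500 \left(- \frac{1}{71710}\right) = - \frac{2550}{7171}$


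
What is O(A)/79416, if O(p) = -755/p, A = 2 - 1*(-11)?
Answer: -755/1032408 ≈ -0.00073130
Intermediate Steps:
A = 13 (A = 2 + 11 = 13)
O(A)/79416 = -755/13/79416 = -755*1/13*(1/79416) = -755/13*1/79416 = -755/1032408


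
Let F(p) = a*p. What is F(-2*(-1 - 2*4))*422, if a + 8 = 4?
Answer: -30384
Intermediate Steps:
a = -4 (a = -8 + 4 = -4)
F(p) = -4*p
F(-2*(-1 - 2*4))*422 = -(-8)*(-1 - 2*4)*422 = -(-8)*(-1 - 8)*422 = -(-8)*(-9)*422 = -4*18*422 = -72*422 = -30384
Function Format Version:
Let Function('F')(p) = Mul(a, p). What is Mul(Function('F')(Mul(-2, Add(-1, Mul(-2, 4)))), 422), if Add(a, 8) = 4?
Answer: -30384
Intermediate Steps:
a = -4 (a = Add(-8, 4) = -4)
Function('F')(p) = Mul(-4, p)
Mul(Function('F')(Mul(-2, Add(-1, Mul(-2, 4)))), 422) = Mul(Mul(-4, Mul(-2, Add(-1, Mul(-2, 4)))), 422) = Mul(Mul(-4, Mul(-2, Add(-1, -8))), 422) = Mul(Mul(-4, Mul(-2, -9)), 422) = Mul(Mul(-4, 18), 422) = Mul(-72, 422) = -30384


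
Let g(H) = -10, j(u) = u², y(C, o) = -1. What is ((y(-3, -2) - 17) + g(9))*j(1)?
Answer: -28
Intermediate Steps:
((y(-3, -2) - 17) + g(9))*j(1) = ((-1 - 17) - 10)*1² = (-18 - 10)*1 = -28*1 = -28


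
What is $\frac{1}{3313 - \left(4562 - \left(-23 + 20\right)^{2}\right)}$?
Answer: $- \frac{1}{1240} \approx -0.00080645$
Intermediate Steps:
$\frac{1}{3313 - \left(4562 - \left(-23 + 20\right)^{2}\right)} = \frac{1}{3313 - \left(4562 - \left(-3\right)^{2}\right)} = \frac{1}{3313 + \left(9 - 4562\right)} = \frac{1}{3313 - 4553} = \frac{1}{-1240} = - \frac{1}{1240}$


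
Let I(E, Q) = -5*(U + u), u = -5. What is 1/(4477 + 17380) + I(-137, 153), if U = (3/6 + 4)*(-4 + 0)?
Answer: 2513556/21857 ≈ 115.00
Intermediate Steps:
U = -18 (U = (3*(⅙) + 4)*(-4) = (½ + 4)*(-4) = (9/2)*(-4) = -18)
I(E, Q) = 115 (I(E, Q) = -5*(-18 - 5) = -5*(-23) = 115)
1/(4477 + 17380) + I(-137, 153) = 1/(4477 + 17380) + 115 = 1/21857 + 115 = 2513556/21857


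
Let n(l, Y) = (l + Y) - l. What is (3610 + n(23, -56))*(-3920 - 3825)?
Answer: -27525730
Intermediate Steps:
n(l, Y) = Y (n(l, Y) = (Y + l) - l = Y)
(3610 + n(23, -56))*(-3920 - 3825) = (3610 - 56)*(-3920 - 3825) = 3554*(-7745) = -27525730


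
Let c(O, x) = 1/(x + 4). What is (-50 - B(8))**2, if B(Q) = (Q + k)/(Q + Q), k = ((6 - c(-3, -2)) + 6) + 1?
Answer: 2692881/1024 ≈ 2629.8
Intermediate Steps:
c(O, x) = 1/(4 + x)
k = 25/2 (k = ((6 - 1/(4 - 2)) + 6) + 1 = ((6 - 1/2) + 6) + 1 = (11/2 + 6) + 1 = 23/2 + 1 = 25/2 ≈ 12.500)
B(Q) = (25/2 + Q)/(2*Q) (B(Q) = (Q + 25/2)/(Q + Q) = (25/2 + Q)/((2*Q)) = (25/2 + Q)*(1/(2*Q)) = (25/2 + Q)/(2*Q))
(-50 - B(8))**2 = (-50 - (25 + 2*8)/(4*8))**2 = (-50 - (25 + 16)/(4*8))**2 = (-50 - 41/(4*8))**2 = (-50 - 1*41/32)**2 = (-50 - 41/32)**2 = (-1641/32)**2 = 2692881/1024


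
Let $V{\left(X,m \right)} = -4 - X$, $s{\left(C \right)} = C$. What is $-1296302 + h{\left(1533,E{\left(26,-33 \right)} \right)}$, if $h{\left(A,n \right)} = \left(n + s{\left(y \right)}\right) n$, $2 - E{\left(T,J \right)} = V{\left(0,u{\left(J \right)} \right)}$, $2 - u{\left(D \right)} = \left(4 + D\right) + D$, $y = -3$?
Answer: $-1296284$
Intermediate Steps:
$u{\left(D \right)} = -2 - 2 D$ ($u{\left(D \right)} = 2 - \left(\left(4 + D\right) + D\right) = 2 - \left(4 + 2 D\right) = -2 - 2 D$)
$E{\left(T,J \right)} = 6$ ($E{\left(T,J \right)} = 2 - \left(-4 - 0\right) = 2 - \left(-4 + 0\right) = 2 - -4 = 2 + 4 = 6$)
$h{\left(A,n \right)} = n \left(-3 + n\right)$ ($h{\left(A,n \right)} = \left(n - 3\right) n = \left(-3 + n\right) n = n \left(-3 + n\right)$)
$-1296302 + h{\left(1533,E{\left(26,-33 \right)} \right)} = -1296302 + 6 \left(-3 + 6\right) = -1296302 + 6 \cdot 3 = -1296302 + 18 = -1296284$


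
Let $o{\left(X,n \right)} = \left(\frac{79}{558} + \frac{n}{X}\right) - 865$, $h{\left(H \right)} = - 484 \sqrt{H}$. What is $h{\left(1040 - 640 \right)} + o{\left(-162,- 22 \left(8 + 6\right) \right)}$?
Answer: $- \frac{52946731}{5022} \approx -10543.0$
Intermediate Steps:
$o{\left(X,n \right)} = - \frac{482591}{558} + \frac{n}{X}$ ($o{\left(X,n \right)} = \left(79 \cdot \frac{1}{558} + \frac{n}{X}\right) - 865 = \left(\frac{79}{558} + \frac{n}{X}\right) - 865 = - \frac{482591}{558} + \frac{n}{X}$)
$h{\left(1040 - 640 \right)} + o{\left(-162,- 22 \left(8 + 6\right) \right)} = - 484 \sqrt{1040 - 640} - \left(\frac{482591}{558} - \frac{\left(-22\right) \left(8 + 6\right)}{-162}\right) = - 484 \sqrt{400} - \left(\frac{482591}{558} - \left(-22\right) 14 \left(- \frac{1}{162}\right)\right) = \left(-484\right) 20 - \frac{4333771}{5022} = -9680 + \left(- \frac{482591}{558} + \frac{154}{81}\right) = -9680 - \frac{4333771}{5022} = - \frac{52946731}{5022}$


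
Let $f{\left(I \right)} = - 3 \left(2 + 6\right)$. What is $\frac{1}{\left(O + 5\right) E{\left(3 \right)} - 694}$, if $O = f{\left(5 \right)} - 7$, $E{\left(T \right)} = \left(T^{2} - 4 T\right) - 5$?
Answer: $- \frac{1}{486} \approx -0.0020576$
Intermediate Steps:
$E{\left(T \right)} = -5 + T^{2} - 4 T$
$f{\left(I \right)} = -24$ ($f{\left(I \right)} = \left(-3\right) 8 = -24$)
$O = -31$ ($O = -24 - 7 = -31$)
$\frac{1}{\left(O + 5\right) E{\left(3 \right)} - 694} = \frac{1}{\left(-31 + 5\right) \left(-5 + 3^{2} - 12\right) - 694} = \frac{1}{- 26 \left(-5 + 9 - 12\right) - 694} = \frac{1}{\left(-26\right) \left(-8\right) - 694} = \frac{1}{208 - 694} = \frac{1}{-486} = - \frac{1}{486}$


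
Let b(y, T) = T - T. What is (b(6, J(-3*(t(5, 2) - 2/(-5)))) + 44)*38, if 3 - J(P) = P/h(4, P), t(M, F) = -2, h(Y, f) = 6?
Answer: 1672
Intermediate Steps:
J(P) = 3 - P/6
b(y, T) = 0
(b(6, J(-3*(t(5, 2) - 2/(-5)))) + 44)*38 = (0 + 44)*38 = 44*38 = 1672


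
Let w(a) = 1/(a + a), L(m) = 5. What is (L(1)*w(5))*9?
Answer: 9/2 ≈ 4.5000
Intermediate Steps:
w(a) = 1/(2*a)
(L(1)*w(5))*9 = (5*((½)/5))*9 = (5*((½)*(⅕)))*9 = (5*(⅒))*9 = (½)*9 = 9/2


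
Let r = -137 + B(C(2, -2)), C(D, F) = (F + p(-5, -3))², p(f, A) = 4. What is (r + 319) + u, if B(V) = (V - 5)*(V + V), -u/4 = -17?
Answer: 242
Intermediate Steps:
u = 68 (u = -4*(-17) = 68)
C(D, F) = (4 + F)² (C(D, F) = (F + 4)² = (4 + F)²)
B(V) = 2*V*(-5 + V) (B(V) = (-5 + V)*(2*V) = 2*V*(-5 + V))
r = -145 (r = -137 + 2*(4 - 2)²*(-5 + (4 - 2)²) = -137 + 2*2²*(-5 + 2²) = -137 + 2*4*(-5 + 4) = -137 + 2*4*(-1) = -137 - 8 = -145)
(r + 319) + u = (-145 + 319) + 68 = 174 + 68 = 242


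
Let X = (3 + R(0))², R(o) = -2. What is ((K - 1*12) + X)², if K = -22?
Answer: 1089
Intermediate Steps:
X = 1 (X = (3 - 2)² = 1² = 1)
((K - 1*12) + X)² = ((-22 - 1*12) + 1)² = ((-22 - 12) + 1)² = (-34 + 1)² = (-33)² = 1089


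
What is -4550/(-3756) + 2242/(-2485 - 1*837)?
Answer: 1673537/3119358 ≈ 0.53650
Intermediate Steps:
-4550/(-3756) + 2242/(-2485 - 1*837) = -4550*(-1/3756) + 2242/(-2485 - 837) = 2275/1878 + 2242/(-3322) = 2275/1878 + 2242*(-1/3322) = 2275/1878 - 1121/1661 = 1673537/3119358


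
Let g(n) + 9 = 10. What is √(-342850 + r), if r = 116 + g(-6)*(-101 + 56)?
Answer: I*√342779 ≈ 585.47*I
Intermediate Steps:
g(n) = 1 (g(n) = -9 + 10 = 1)
r = 71 (r = 116 + 1*(-101 + 56) = 116 + 1*(-45) = 116 - 45 = 71)
√(-342850 + r) = √(-342850 + 71) = √(-342779) = I*√342779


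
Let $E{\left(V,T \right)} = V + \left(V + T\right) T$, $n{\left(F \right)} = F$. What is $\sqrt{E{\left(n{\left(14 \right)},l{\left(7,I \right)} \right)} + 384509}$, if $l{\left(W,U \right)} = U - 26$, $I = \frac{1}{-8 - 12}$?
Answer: $\frac{\sqrt{153934761}}{20} \approx 620.35$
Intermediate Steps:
$I = - \frac{1}{20}$ ($I = \frac{1}{-20} = - \frac{1}{20} \approx -0.05$)
$l{\left(W,U \right)} = -26 + U$
$E{\left(V,T \right)} = V + T \left(T + V\right)$ ($E{\left(V,T \right)} = V + \left(T + V\right) T = V + T \left(T + V\right)$)
$\sqrt{E{\left(n{\left(14 \right)},l{\left(7,I \right)} \right)} + 384509} = \sqrt{\left(14 + \left(-26 - \frac{1}{20}\right)^{2} + \left(-26 - \frac{1}{20}\right) 14\right) + 384509} = \sqrt{\left(14 + \left(- \frac{521}{20}\right)^{2} - \frac{3647}{10}\right) + 384509} = \sqrt{\left(14 + \frac{271441}{400} - \frac{3647}{10}\right) + 384509} = \sqrt{\frac{131161}{400} + 384509} = \sqrt{\frac{153934761}{400}} = \frac{\sqrt{153934761}}{20}$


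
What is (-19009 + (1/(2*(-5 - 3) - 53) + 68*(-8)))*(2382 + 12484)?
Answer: -20056582828/69 ≈ -2.9068e+8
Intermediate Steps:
(-19009 + (1/(2*(-5 - 3) - 53) + 68*(-8)))*(2382 + 12484) = (-19009 + (1/(2*(-8) - 53) - 544))*14866 = (-19009 + (1/(-16 - 53) - 544))*14866 = (-19009 + (1/(-69) - 544))*14866 = (-19009 + (-1/69 - 544))*14866 = (-19009 - 37537/69)*14866 = -1349158/69*14866 = -20056582828/69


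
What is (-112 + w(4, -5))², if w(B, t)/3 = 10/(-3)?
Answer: 14884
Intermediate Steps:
w(B, t) = -10 (w(B, t) = 3*(10/(-3)) = 3*(10*(-⅓)) = 3*(-10/3) = -10)
(-112 + w(4, -5))² = (-112 - 10)² = (-122)² = 14884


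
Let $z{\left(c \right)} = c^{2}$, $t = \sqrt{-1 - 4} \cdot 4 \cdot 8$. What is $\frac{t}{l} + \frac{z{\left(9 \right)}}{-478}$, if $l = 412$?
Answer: $- \frac{81}{478} + \frac{8 i \sqrt{5}}{103} \approx -0.16946 + 0.17368 i$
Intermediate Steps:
$t = 32 i \sqrt{5}$ ($t = \sqrt{-5} \cdot 4 \cdot 8 = i \sqrt{5} \cdot 4 \cdot 8 = 4 i \sqrt{5} \cdot 8 = 32 i \sqrt{5} \approx 71.554 i$)
$\frac{t}{l} + \frac{z{\left(9 \right)}}{-478} = \frac{32 i \sqrt{5}}{412} + \frac{9^{2}}{-478} = 32 i \sqrt{5} \cdot \frac{1}{412} + 81 \left(- \frac{1}{478}\right) = \frac{8 i \sqrt{5}}{103} - \frac{81}{478} = - \frac{81}{478} + \frac{8 i \sqrt{5}}{103}$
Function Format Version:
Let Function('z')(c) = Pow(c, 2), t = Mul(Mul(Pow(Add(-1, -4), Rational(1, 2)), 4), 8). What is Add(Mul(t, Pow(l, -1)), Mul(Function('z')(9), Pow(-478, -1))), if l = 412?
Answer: Add(Rational(-81, 478), Mul(Rational(8, 103), I, Pow(5, Rational(1, 2)))) ≈ Add(-0.16946, Mul(0.17368, I))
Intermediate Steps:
t = Mul(32, I, Pow(5, Rational(1, 2))) (t = Mul(Mul(Pow(-5, Rational(1, 2)), 4), 8) = Mul(Mul(Mul(I, Pow(5, Rational(1, 2))), 4), 8) = Mul(Mul(4, I, Pow(5, Rational(1, 2))), 8) = Mul(32, I, Pow(5, Rational(1, 2))) ≈ Mul(71.554, I))
Add(Mul(t, Pow(l, -1)), Mul(Function('z')(9), Pow(-478, -1))) = Add(Mul(Mul(32, I, Pow(5, Rational(1, 2))), Pow(412, -1)), Mul(Pow(9, 2), Pow(-478, -1))) = Add(Mul(Mul(32, I, Pow(5, Rational(1, 2))), Rational(1, 412)), Mul(81, Rational(-1, 478))) = Add(Mul(Rational(8, 103), I, Pow(5, Rational(1, 2))), Rational(-81, 478)) = Add(Rational(-81, 478), Mul(Rational(8, 103), I, Pow(5, Rational(1, 2))))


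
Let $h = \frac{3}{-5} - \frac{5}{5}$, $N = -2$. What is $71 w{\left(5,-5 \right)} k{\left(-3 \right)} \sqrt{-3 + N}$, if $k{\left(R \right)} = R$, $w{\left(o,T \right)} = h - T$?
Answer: $- \frac{3621 i \sqrt{5}}{5} \approx - 1619.4 i$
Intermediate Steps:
$h = - \frac{8}{5}$ ($h = 3 \left(- \frac{1}{5}\right) - 1 = - \frac{3}{5} - 1 = - \frac{8}{5} \approx -1.6$)
$w{\left(o,T \right)} = - \frac{8}{5} - T$
$71 w{\left(5,-5 \right)} k{\left(-3 \right)} \sqrt{-3 + N} = 71 \left(- \frac{8}{5} - -5\right) \left(-3\right) \sqrt{-3 - 2} = 71 \left(- \frac{8}{5} + 5\right) \left(-3\right) \sqrt{-5} = 71 \cdot \frac{17}{5} \left(-3\right) i \sqrt{5} = 71 \left(- \frac{51 i \sqrt{5}}{5}\right) = - \frac{3621 i \sqrt{5}}{5}$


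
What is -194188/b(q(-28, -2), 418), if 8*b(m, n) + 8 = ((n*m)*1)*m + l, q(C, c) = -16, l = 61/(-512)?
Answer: -795394048/54783939 ≈ -14.519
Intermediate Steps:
l = -61/512 (l = 61*(-1/512) = -61/512 ≈ -0.11914)
b(m, n) = -4157/4096 + n*m²/8 (b(m, n) = -1 + (((n*m)*1)*m - 61/512)/8 = -1 + (((m*n)*1)*m - 61/512)/8 = -1 + ((m*n)*m - 61/512)/8 = -1 + (n*m² - 61/512)/8 = -1 + (-61/512 + n*m²)/8 = -1 + (-61/4096 + n*m²/8) = -4157/4096 + n*m²/8)
-194188/b(q(-28, -2), 418) = -194188/(-4157/4096 + (⅛)*418*(-16)²) = -194188/(-4157/4096 + (⅛)*418*256) = -194188/(-4157/4096 + 13376) = -194188/54783939/4096 = -194188*4096/54783939 = -795394048/54783939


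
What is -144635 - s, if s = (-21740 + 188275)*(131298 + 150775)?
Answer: -46975171690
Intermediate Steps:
s = 46975027055 (s = 166535*282073 = 46975027055)
-144635 - s = -144635 - 1*46975027055 = -144635 - 46975027055 = -46975171690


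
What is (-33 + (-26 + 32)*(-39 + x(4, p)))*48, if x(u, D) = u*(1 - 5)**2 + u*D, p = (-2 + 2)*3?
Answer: 5616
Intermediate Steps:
p = 0 (p = 0*3 = 0)
x(u, D) = 16*u + D*u (x(u, D) = u*(-4)**2 + D*u = u*16 + D*u = 16*u + D*u)
(-33 + (-26 + 32)*(-39 + x(4, p)))*48 = (-33 + (-26 + 32)*(-39 + 4*(16 + 0)))*48 = (-33 + 6*(-39 + 4*16))*48 = (-33 + 6*(-39 + 64))*48 = (-33 + 6*25)*48 = (-33 + 150)*48 = 117*48 = 5616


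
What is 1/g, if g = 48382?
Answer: 1/48382 ≈ 2.0669e-5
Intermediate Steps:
1/g = 1/48382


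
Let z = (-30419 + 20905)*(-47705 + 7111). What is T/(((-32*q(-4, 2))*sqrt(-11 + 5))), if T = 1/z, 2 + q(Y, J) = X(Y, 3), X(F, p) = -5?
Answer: -I*sqrt(6)/519068008704 ≈ -4.719e-12*I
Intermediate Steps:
q(Y, J) = -7 (q(Y, J) = -2 - 5 = -7)
z = 386211316 (z = -9514*(-40594) = 386211316)
T = 1/386211316 ≈ 2.5893e-9
T/(((-32*q(-4, 2))*sqrt(-11 + 5))) = 1/(386211316*(((-32*(-7))*sqrt(-11 + 5)))) = 1/(386211316*((224*sqrt(-6)))) = 1/(386211316*((224*(I*sqrt(6))))) = 1/(386211316*((224*I*sqrt(6)))) = (-I*sqrt(6)/1344)/386211316 = -I*sqrt(6)/519068008704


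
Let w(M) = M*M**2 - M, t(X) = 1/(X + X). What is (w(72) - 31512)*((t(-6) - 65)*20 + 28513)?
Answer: 9297132992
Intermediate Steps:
t(X) = 1/(2*X)
w(M) = M**3 - M
(w(72) - 31512)*((t(-6) - 65)*20 + 28513) = ((72**3 - 1*72) - 31512)*(((1/2)/(-6) - 65)*20 + 28513) = ((373248 - 72) - 31512)*(((1/2)*(-1/6) - 65)*20 + 28513) = (373176 - 31512)*((-1/12 - 65)*20 + 28513) = 341664*(-781/12*20 + 28513) = 341664*(-3905/3 + 28513) = 341664*(81634/3) = 9297132992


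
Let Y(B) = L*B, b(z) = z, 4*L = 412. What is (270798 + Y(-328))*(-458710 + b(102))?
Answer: -108696516512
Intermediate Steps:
L = 103 (L = (1/4)*412 = 103)
Y(B) = 103*B
(270798 + Y(-328))*(-458710 + b(102)) = (270798 + 103*(-328))*(-458710 + 102) = (270798 - 33784)*(-458608) = 237014*(-458608) = -108696516512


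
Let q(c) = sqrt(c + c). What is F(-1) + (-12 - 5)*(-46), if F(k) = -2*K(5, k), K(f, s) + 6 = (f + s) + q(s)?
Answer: 786 - 2*I*sqrt(2) ≈ 786.0 - 2.8284*I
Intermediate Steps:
q(c) = sqrt(2)*sqrt(c) (q(c) = sqrt(2*c) = sqrt(2)*sqrt(c))
K(f, s) = -6 + f + s + sqrt(2)*sqrt(s) (K(f, s) = -6 + ((f + s) + sqrt(2)*sqrt(s)) = -6 + (f + s + sqrt(2)*sqrt(s)) = -6 + f + s + sqrt(2)*sqrt(s))
F(k) = 2 - 2*k - 2*sqrt(2)*sqrt(k) (F(k) = -2*(-6 + 5 + k + sqrt(2)*sqrt(k)) = -2*(-1 + k + sqrt(2)*sqrt(k)) = 2 - 2*k - 2*sqrt(2)*sqrt(k))
F(-1) + (-12 - 5)*(-46) = (2 - 2*(-1) - 2*sqrt(2)*sqrt(-1)) + (-12 - 5)*(-46) = (2 + 2 - 2*sqrt(2)*I) - 17*(-46) = (2 + 2 - 2*I*sqrt(2)) + 782 = (4 - 2*I*sqrt(2)) + 782 = 786 - 2*I*sqrt(2)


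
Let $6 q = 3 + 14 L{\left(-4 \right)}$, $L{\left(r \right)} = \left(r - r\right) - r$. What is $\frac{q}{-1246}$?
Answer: $- \frac{59}{7476} \approx -0.0078919$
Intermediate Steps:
$L{\left(r \right)} = - r$ ($L{\left(r \right)} = 0 - r = - r$)
$q = \frac{59}{6}$ ($q = \frac{3 + 14 \left(\left(-1\right) \left(-4\right)\right)}{6} = \frac{3 + 14 \cdot 4}{6} = \frac{3 + 56}{6} = \frac{1}{6} \cdot 59 = \frac{59}{6} \approx 9.8333$)
$\frac{q}{-1246} = \frac{59}{6 \left(-1246\right)} = \frac{59}{6} \left(- \frac{1}{1246}\right) = - \frac{59}{7476}$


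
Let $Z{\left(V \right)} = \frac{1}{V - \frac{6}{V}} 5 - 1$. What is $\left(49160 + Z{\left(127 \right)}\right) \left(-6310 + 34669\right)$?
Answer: $\frac{977264939736}{701} \approx 1.3941 \cdot 10^{9}$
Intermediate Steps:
$Z{\left(V \right)} = -1 + \frac{5}{V - \frac{6}{V}}$ ($Z{\left(V \right)} = \frac{5}{V - \frac{6}{V}} - 1 = -1 + \frac{5}{V - \frac{6}{V}}$)
$\left(49160 + Z{\left(127 \right)}\right) \left(-6310 + 34669\right) = \left(49160 + \frac{6 - 127^{2} + 5 \cdot 127}{-6 + 127^{2}}\right) \left(-6310 + 34669\right) = \left(49160 + \frac{6 - 16129 + 635}{-6 + 16129}\right) 28359 = \left(49160 + \frac{6 - 16129 + 635}{16123}\right) 28359 = \left(49160 + \frac{1}{16123} \left(-15488\right)\right) 28359 = \left(49160 - \frac{15488}{16123}\right) 28359 = \frac{792591192}{16123} \cdot 28359 = \frac{977264939736}{701}$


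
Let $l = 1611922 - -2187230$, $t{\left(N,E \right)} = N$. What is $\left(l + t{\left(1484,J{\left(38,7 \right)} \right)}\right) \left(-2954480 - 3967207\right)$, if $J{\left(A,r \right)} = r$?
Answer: $-26306812792932$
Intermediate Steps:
$l = 3799152$ ($l = 1611922 + 2187230 = 3799152$)
$\left(l + t{\left(1484,J{\left(38,7 \right)} \right)}\right) \left(-2954480 - 3967207\right) = \left(3799152 + 1484\right) \left(-2954480 - 3967207\right) = 3800636 \left(-6921687\right) = -26306812792932$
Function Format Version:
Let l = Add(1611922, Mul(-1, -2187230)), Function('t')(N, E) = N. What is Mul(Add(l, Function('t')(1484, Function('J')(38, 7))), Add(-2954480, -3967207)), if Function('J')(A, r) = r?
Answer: -26306812792932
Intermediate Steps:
l = 3799152 (l = Add(1611922, 2187230) = 3799152)
Mul(Add(l, Function('t')(1484, Function('J')(38, 7))), Add(-2954480, -3967207)) = Mul(Add(3799152, 1484), Add(-2954480, -3967207)) = Mul(3800636, -6921687) = -26306812792932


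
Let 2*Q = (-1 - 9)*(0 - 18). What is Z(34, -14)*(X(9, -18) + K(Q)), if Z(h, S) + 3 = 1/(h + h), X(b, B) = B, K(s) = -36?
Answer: 5481/34 ≈ 161.21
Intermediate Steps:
Q = 90 (Q = ((-1 - 9)*(0 - 18))/2 = (-10*(-18))/2 = (½)*180 = 90)
Z(h, S) = -3 + 1/(2*h) (Z(h, S) = -3 + 1/(h + h) = -3 + 1/(2*h))
Z(34, -14)*(X(9, -18) + K(Q)) = (-3 + (½)/34)*(-18 - 36) = (-3 + (½)*(1/34))*(-54) = (-3 + 1/68)*(-54) = -203/68*(-54) = 5481/34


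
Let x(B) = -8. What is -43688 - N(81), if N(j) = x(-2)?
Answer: -43680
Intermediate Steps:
N(j) = -8
-43688 - N(81) = -43688 - 1*(-8) = -43688 + 8 = -43680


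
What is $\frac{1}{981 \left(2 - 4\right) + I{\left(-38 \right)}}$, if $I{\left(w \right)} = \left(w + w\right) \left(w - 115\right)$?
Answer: $\frac{1}{9666} \approx 0.00010346$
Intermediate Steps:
$I{\left(w \right)} = 2 w \left(-115 + w\right)$
$\frac{1}{981 \left(2 - 4\right) + I{\left(-38 \right)}} = \frac{1}{981 \left(2 - 4\right) + 2 \left(-38\right) \left(-115 - 38\right)} = \frac{1}{981 \left(2 - 4\right) + 2 \left(-38\right) \left(-153\right)} = \frac{1}{981 \left(-2\right) + 11628} = \frac{1}{-1962 + 11628} = \frac{1}{9666}$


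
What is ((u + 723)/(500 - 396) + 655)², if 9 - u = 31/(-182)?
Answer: 157028341899025/358269184 ≈ 4.3830e+5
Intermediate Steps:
u = 1669/182 (u = 9 - 31/(-182) = 9 - 31*(-1)/182 = 9 - 1*(-31/182) = 9 + 31/182 = 1669/182 ≈ 9.1703)
((u + 723)/(500 - 396) + 655)² = ((1669/182 + 723)/(500 - 396) + 655)² = ((133255/182)/104 + 655)² = ((133255/182)*(1/104) + 655)² = (133255/18928 + 655)² = (12531095/18928)² = 157028341899025/358269184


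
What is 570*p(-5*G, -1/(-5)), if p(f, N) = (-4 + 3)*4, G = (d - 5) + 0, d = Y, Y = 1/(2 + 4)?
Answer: -2280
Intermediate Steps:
Y = 1/6 ≈ 0.16667
d = 1/6 ≈ 0.16667
G = -29/6 (G = (1/6 - 5) + 0 = -29/6 + 0 = -29/6 ≈ -4.8333)
p(f, N) = -4 (p(f, N) = -1*4 = -4)
570*p(-5*G, -1/(-5)) = 570*(-4) = -2280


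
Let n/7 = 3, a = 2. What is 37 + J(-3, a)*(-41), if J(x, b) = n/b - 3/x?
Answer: -869/2 ≈ -434.50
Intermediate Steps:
n = 21 (n = 7*3 = 21)
J(x, b) = -3/x + 21/b (J(x, b) = 21/b - 3/x = -3/x + 21/b)
37 + J(-3, a)*(-41) = 37 + (-3/(-3) + 21/2)*(-41) = 37 + (-3*(-⅓) + 21*(½))*(-41) = 37 + (1 + 21/2)*(-41) = 37 + (23/2)*(-41) = 37 - 943/2 = -869/2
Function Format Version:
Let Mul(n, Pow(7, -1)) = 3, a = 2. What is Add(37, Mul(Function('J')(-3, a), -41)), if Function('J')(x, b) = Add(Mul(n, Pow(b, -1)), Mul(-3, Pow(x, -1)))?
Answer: Rational(-869, 2) ≈ -434.50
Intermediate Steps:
n = 21 (n = Mul(7, 3) = 21)
Function('J')(x, b) = Add(Mul(-3, Pow(x, -1)), Mul(21, Pow(b, -1))) (Function('J')(x, b) = Add(Mul(21, Pow(b, -1)), Mul(-3, Pow(x, -1))) = Add(Mul(-3, Pow(x, -1)), Mul(21, Pow(b, -1))))
Add(37, Mul(Function('J')(-3, a), -41)) = Add(37, Mul(Add(Mul(-3, Pow(-3, -1)), Mul(21, Pow(2, -1))), -41)) = Add(37, Mul(Add(Mul(-3, Rational(-1, 3)), Mul(21, Rational(1, 2))), -41)) = Add(37, Mul(Add(1, Rational(21, 2)), -41)) = Add(37, Mul(Rational(23, 2), -41)) = Add(37, Rational(-943, 2)) = Rational(-869, 2)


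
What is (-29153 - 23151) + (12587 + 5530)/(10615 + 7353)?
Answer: -939780155/17968 ≈ -52303.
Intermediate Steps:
(-29153 - 23151) + (12587 + 5530)/(10615 + 7353) = -52304 + 18117/17968 = -939780155/17968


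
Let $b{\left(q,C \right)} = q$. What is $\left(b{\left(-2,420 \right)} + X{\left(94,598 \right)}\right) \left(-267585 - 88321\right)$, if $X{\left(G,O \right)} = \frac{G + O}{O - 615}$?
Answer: $\frac{258387756}{17} \approx 1.5199 \cdot 10^{7}$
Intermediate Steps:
$X{\left(G,O \right)} = \frac{G + O}{-615 + O}$
$\left(b{\left(-2,420 \right)} + X{\left(94,598 \right)}\right) \left(-267585 - 88321\right) = \left(-2 + \frac{94 + 598}{-615 + 598}\right) \left(-267585 - 88321\right) = \left(-2 + \frac{1}{-17} \cdot 692\right) \left(-355906\right) = \left(-2 - \frac{692}{17}\right) \left(-355906\right) = \left(- \frac{726}{17}\right) \left(-355906\right) = \frac{258387756}{17}$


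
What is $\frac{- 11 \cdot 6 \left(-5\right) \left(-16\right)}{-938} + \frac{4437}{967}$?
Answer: $\frac{4633833}{453523} \approx 10.217$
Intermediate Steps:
$\frac{- 11 \cdot 6 \left(-5\right) \left(-16\right)}{-938} + \frac{4437}{967} = \left(-11\right) \left(-30\right) \left(-16\right) \left(- \frac{1}{938}\right) + 4437 \cdot \frac{1}{967} = 330 \left(-16\right) \left(- \frac{1}{938}\right) + \frac{4437}{967} = \left(-5280\right) \left(- \frac{1}{938}\right) + \frac{4437}{967} = \frac{2640}{469} + \frac{4437}{967} = \frac{4633833}{453523}$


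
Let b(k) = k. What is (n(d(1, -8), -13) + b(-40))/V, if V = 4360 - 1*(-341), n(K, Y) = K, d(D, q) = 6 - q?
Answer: -26/4701 ≈ -0.0055307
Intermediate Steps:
V = 4701 (V = 4360 + 341 = 4701)
(n(d(1, -8), -13) + b(-40))/V = ((6 - 1*(-8)) - 40)/4701 = ((6 + 8) - 40)*(1/4701) = (14 - 40)*(1/4701) = -26*1/4701 = -26/4701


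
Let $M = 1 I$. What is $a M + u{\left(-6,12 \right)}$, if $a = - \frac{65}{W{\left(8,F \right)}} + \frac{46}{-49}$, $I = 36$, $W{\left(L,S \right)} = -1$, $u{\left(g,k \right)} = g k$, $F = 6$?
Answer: $\frac{109476}{49} \approx 2234.2$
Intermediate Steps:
$a = \frac{3139}{49}$ ($a = - \frac{65}{-1} + \frac{46}{-49} = \left(-65\right) \left(-1\right) + 46 \left(- \frac{1}{49}\right) = 65 - \frac{46}{49} = \frac{3139}{49} \approx 64.061$)
$M = 36$ ($M = 1 \cdot 36 = 36$)
$a M + u{\left(-6,12 \right)} = \frac{3139}{49} \cdot 36 - 72 = \frac{113004}{49} - 72 = \frac{109476}{49}$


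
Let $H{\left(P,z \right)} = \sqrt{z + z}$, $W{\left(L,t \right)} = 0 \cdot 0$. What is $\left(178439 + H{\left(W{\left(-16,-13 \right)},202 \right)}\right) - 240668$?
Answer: $-62229 + 2 \sqrt{101} \approx -62209.0$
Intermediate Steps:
$W{\left(L,t \right)} = 0$
$H{\left(P,z \right)} = \sqrt{2} \sqrt{z}$ ($H{\left(P,z \right)} = \sqrt{2 z} = \sqrt{2} \sqrt{z}$)
$\left(178439 + H{\left(W{\left(-16,-13 \right)},202 \right)}\right) - 240668 = \left(178439 + \sqrt{2} \sqrt{202}\right) - 240668 = \left(178439 + 2 \sqrt{101}\right) - 240668 = -62229 + 2 \sqrt{101}$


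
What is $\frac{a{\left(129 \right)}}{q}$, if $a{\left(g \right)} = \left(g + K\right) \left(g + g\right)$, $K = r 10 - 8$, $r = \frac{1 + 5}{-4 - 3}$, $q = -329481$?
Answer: $- \frac{67682}{768789} \approx -0.088037$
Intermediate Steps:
$r = - \frac{6}{7}$ ($r = \frac{6}{-7} = 6 \left(- \frac{1}{7}\right) = - \frac{6}{7} \approx -0.85714$)
$K = - \frac{116}{7}$ ($K = \left(- \frac{6}{7}\right) 10 - 8 = - \frac{60}{7} - 8 = - \frac{116}{7} \approx -16.571$)
$a{\left(g \right)} = 2 g \left(- \frac{116}{7} + g\right)$ ($a{\left(g \right)} = \left(g - \frac{116}{7}\right) \left(g + g\right) = \left(- \frac{116}{7} + g\right) 2 g = 2 g \left(- \frac{116}{7} + g\right)$)
$\frac{a{\left(129 \right)}}{q} = \frac{\frac{2}{7} \cdot 129 \left(-116 + 7 \cdot 129\right)}{-329481} = \frac{2}{7} \cdot 129 \left(-116 + 903\right) \left(- \frac{1}{329481}\right) = \frac{2}{7} \cdot 129 \cdot 787 \left(- \frac{1}{329481}\right) = \frac{203046}{7} \left(- \frac{1}{329481}\right) = - \frac{67682}{768789}$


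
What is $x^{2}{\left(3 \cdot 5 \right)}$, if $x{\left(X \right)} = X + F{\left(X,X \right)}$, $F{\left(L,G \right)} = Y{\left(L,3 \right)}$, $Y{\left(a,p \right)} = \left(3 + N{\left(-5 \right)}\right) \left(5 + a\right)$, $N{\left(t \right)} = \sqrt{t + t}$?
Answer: $1625 + 3000 i \sqrt{10} \approx 1625.0 + 9486.8 i$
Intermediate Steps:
$N{\left(t \right)} = \sqrt{2} \sqrt{t}$ ($N{\left(t \right)} = \sqrt{2 t} = \sqrt{2} \sqrt{t}$)
$Y{\left(a,p \right)} = \left(3 + i \sqrt{10}\right) \left(5 + a\right)$ ($Y{\left(a,p \right)} = \left(3 + \sqrt{2} \sqrt{-5}\right) \left(5 + a\right) = \left(3 + \sqrt{2} i \sqrt{5}\right) \left(5 + a\right) = \left(3 + i \sqrt{10}\right) \left(5 + a\right)$)
$F{\left(L,G \right)} = 15 + 3 L + 5 i \sqrt{10} + i L \sqrt{10}$
$x{\left(X \right)} = 15 + 4 X + 5 i \sqrt{10} + i X \sqrt{10}$ ($x{\left(X \right)} = X + \left(15 + 3 X + 5 i \sqrt{10} + i X \sqrt{10}\right) = 15 + 4 X + 5 i \sqrt{10} + i X \sqrt{10}$)
$x^{2}{\left(3 \cdot 5 \right)} = \left(15 + 4 \cdot 3 \cdot 5 + 5 i \sqrt{10} + i 3 \cdot 5 \sqrt{10}\right)^{2} = \left(15 + 4 \cdot 15 + 5 i \sqrt{10} + i 15 \sqrt{10}\right)^{2} = \left(15 + 60 + 5 i \sqrt{10} + 15 i \sqrt{10}\right)^{2} = \left(75 + 20 i \sqrt{10}\right)^{2}$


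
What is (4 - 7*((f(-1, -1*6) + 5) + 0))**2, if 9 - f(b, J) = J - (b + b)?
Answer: 14884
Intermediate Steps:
f(b, J) = 9 - J + 2*b (f(b, J) = 9 - (J - (b + b)) = 9 - (J - 2*b) = 9 + (-J + 2*b) = 9 - J + 2*b)
(4 - 7*((f(-1, -1*6) + 5) + 0))**2 = (4 - 7*(((9 - (-1)*6 + 2*(-1)) + 5) + 0))**2 = (4 - 7*(((9 - 1*(-6) - 2) + 5) + 0))**2 = (4 - 7*(((9 + 6 - 2) + 5) + 0))**2 = (4 - 7*((13 + 5) + 0))**2 = (4 - 7*(18 + 0))**2 = (4 - 7*18)**2 = (4 - 126)**2 = (-122)**2 = 14884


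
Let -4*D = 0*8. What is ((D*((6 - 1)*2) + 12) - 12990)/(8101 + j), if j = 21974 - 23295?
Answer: -2163/1130 ≈ -1.9142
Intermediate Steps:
D = 0 (D = -0*8 = -¼*0 = 0)
j = -1321
((D*((6 - 1)*2) + 12) - 12990)/(8101 + j) = ((0*((6 - 1)*2) + 12) - 12990)/(8101 - 1321) = ((0*(5*2) + 12) - 12990)/6780 = ((0*10 + 12) - 12990)*(1/6780) = ((0 + 12) - 12990)*(1/6780) = (12 - 12990)*(1/6780) = -12978*1/6780 = -2163/1130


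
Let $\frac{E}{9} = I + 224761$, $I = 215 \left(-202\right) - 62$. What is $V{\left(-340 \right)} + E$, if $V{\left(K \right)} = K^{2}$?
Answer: $1747021$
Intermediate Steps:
$I = -43492$ ($I = -43430 - 62 = -43492$)
$E = 1631421$ ($E = 9 \left(-43492 + 224761\right) = 9 \cdot 181269 = 1631421$)
$V{\left(-340 \right)} + E = \left(-340\right)^{2} + 1631421 = 115600 + 1631421 = 1747021$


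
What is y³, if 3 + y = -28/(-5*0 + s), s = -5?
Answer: 2197/125 ≈ 17.576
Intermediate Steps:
y = 13/5 (y = -3 - 28/(-5*0 - 5) = -3 - 28/(0 - 5) = -3 - 28/(-5) = -3 - 28*(-⅕) = -3 + 28/5 = 13/5 ≈ 2.6000)
y³ = (13/5)³ = 2197/125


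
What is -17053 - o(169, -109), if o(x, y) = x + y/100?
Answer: -1722091/100 ≈ -17221.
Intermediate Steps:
o(x, y) = x + y/100 (o(x, y) = x + y*(1/100) = x + y/100)
-17053 - o(169, -109) = -17053 - (169 + (1/100)*(-109)) = -17053 - (169 - 109/100) = -17053 - 1*16791/100 = -17053 - 16791/100 = -1722091/100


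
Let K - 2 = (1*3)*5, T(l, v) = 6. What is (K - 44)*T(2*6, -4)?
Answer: -162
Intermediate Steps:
K = 17 (K = 2 + (1*3)*5 = 2 + 3*5 = 2 + 15 = 17)
(K - 44)*T(2*6, -4) = (17 - 44)*6 = -27*6 = -162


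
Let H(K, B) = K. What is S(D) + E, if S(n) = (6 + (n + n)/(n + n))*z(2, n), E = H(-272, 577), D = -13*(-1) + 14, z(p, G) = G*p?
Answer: 106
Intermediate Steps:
D = 27 (D = 13 + 14 = 27)
E = -272
S(n) = 14*n (S(n) = (6 + (n + n)/(n + n))*(n*2) = (6 + (2*n)/((2*n)))*(2*n) = (6 + (2*n)*(1/(2*n)))*(2*n) = (6 + 1)*(2*n) = 7*(2*n) = 14*n)
S(D) + E = 14*27 - 272 = 378 - 272 = 106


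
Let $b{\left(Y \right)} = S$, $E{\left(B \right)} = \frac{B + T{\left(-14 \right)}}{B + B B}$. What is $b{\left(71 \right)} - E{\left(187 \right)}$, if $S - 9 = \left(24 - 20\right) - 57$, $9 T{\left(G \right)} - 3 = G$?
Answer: $- \frac{316442}{7191} \approx -44.005$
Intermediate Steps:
$T{\left(G \right)} = \frac{1}{3} + \frac{G}{9}$
$S = -44$ ($S = 9 + \left(\left(24 - 20\right) - 57\right) = 9 + \left(4 - 57\right) = 9 - 53 = -44$)
$E{\left(B \right)} = \frac{- \frac{11}{9} + B}{B + B^{2}}$ ($E{\left(B \right)} = \frac{B + \left(\frac{1}{3} + \frac{1}{9} \left(-14\right)\right)}{B + B B} = \frac{B + \left(\frac{1}{3} - \frac{14}{9}\right)}{B + B^{2}} = \frac{B - \frac{11}{9}}{B + B^{2}} = \frac{- \frac{11}{9} + B}{B + B^{2}}$)
$b{\left(Y \right)} = -44$
$b{\left(71 \right)} - E{\left(187 \right)} = -44 - \frac{- \frac{11}{9} + 187}{187 \left(1 + 187\right)} = -44 - \frac{1}{187} \cdot \frac{1}{188} \cdot \frac{1672}{9} = -44 - \frac{38}{7191} = - \frac{316442}{7191}$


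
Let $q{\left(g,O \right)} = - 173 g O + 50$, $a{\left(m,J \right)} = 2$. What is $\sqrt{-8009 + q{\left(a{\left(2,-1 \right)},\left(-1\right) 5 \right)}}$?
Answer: $i \sqrt{6229} \approx 78.924 i$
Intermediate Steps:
$q{\left(g,O \right)} = 50 - 173 O g$ ($q{\left(g,O \right)} = - 173 O g + 50 = 50 - 173 O g$)
$\sqrt{-8009 + q{\left(a{\left(2,-1 \right)},\left(-1\right) 5 \right)}} = \sqrt{-8009 - \left(-50 + 173 \left(\left(-1\right) 5\right) 2\right)} = \sqrt{-8009 - \left(-50 - 1730\right)} = \sqrt{-8009 + \left(50 + 1730\right)} = \sqrt{-8009 + 1780} = \sqrt{-6229} = i \sqrt{6229}$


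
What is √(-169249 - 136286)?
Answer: I*√305535 ≈ 552.75*I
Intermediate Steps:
√(-169249 - 136286) = √(-305535) = I*√305535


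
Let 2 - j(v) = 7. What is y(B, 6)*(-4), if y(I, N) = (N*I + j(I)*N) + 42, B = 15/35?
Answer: -408/7 ≈ -58.286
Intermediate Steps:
j(v) = -5 (j(v) = 2 - 1*7 = 2 - 7 = -5)
B = 3/7 (B = 15*(1/35) = 3/7 ≈ 0.42857)
y(I, N) = 42 - 5*N + I*N (y(I, N) = (N*I - 5*N) + 42 = (I*N - 5*N) + 42 = (-5*N + I*N) + 42 = 42 - 5*N + I*N)
y(B, 6)*(-4) = (42 - 5*6 + (3/7)*6)*(-4) = (42 - 30 + 18/7)*(-4) = (102/7)*(-4) = -408/7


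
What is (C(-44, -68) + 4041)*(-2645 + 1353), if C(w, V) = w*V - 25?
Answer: -9054336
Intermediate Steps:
C(w, V) = -25 + V*w (C(w, V) = V*w - 25 = -25 + V*w)
(C(-44, -68) + 4041)*(-2645 + 1353) = ((-25 - 68*(-44)) + 4041)*(-2645 + 1353) = ((-25 + 2992) + 4041)*(-1292) = (2967 + 4041)*(-1292) = 7008*(-1292) = -9054336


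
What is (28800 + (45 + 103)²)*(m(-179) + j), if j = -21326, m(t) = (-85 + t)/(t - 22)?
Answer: -72443542816/67 ≈ -1.0812e+9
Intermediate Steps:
m(t) = (-85 + t)/(-22 + t)
(28800 + (45 + 103)²)*(m(-179) + j) = (28800 + (45 + 103)²)*((-85 - 179)/(-22 - 179) - 21326) = (28800 + 148²)*(-264/(-201) - 21326) = (28800 + 21904)*(-1/201*(-264) - 21326) = 50704*(88/67 - 21326) = 50704*(-1428754/67) = -72443542816/67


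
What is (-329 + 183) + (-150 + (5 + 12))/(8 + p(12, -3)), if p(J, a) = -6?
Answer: -425/2 ≈ -212.50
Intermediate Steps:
(-329 + 183) + (-150 + (5 + 12))/(8 + p(12, -3)) = (-329 + 183) + (-150 + (5 + 12))/(8 - 6) = -146 + (-150 + 17)/2 = -146 - 133*1/2 = -146 - 133/2 = -425/2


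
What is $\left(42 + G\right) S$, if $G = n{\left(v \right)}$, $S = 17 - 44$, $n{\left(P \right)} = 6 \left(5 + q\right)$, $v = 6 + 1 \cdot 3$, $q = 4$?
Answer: $-2592$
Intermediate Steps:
$v = 9$ ($v = 6 + 3 = 9$)
$n{\left(P \right)} = 54$ ($n{\left(P \right)} = 6 \left(5 + 4\right) = 6 \cdot 9 = 54$)
$S = -27$
$G = 54$
$\left(42 + G\right) S = \left(42 + 54\right) \left(-27\right) = 96 \left(-27\right) = -2592$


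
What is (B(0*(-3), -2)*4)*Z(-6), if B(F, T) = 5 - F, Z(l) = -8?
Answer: -160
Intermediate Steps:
(B(0*(-3), -2)*4)*Z(-6) = ((5 - 0*(-3))*4)*(-8) = ((5 - 1*0)*4)*(-8) = ((5 + 0)*4)*(-8) = (5*4)*(-8) = 20*(-8) = -160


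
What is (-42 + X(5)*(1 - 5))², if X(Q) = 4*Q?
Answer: 14884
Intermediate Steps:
(-42 + X(5)*(1 - 5))² = (-42 + (4*5)*(1 - 5))² = (-42 + 20*(-4))² = (-42 - 80)² = (-122)² = 14884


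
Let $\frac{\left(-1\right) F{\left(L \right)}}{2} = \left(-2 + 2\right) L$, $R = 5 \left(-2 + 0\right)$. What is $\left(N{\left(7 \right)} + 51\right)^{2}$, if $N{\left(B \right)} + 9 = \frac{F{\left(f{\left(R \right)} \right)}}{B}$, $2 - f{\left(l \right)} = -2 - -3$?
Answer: $1764$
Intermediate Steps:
$R = -10$ ($R = 5 \left(-2\right) = -10$)
$f{\left(l \right)} = 1$ ($f{\left(l \right)} = 2 - \left(-2 - -3\right) = 2 - \left(-2 + 3\right) = 2 - 1 = 1$)
$F{\left(L \right)} = 0$ ($F{\left(L \right)} = - 2 \left(-2 + 2\right) L = - 2 \cdot 0 L = \left(-2\right) 0 = 0$)
$N{\left(B \right)} = -9$ ($N{\left(B \right)} = -9 + \frac{0}{B} = -9 + 0 = -9$)
$\left(N{\left(7 \right)} + 51\right)^{2} = \left(-9 + 51\right)^{2} = 42^{2} = 1764$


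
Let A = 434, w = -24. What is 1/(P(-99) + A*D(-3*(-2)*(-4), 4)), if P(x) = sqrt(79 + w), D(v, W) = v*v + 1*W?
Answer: 50344/12672591669 - sqrt(55)/63362958345 ≈ 3.9725e-6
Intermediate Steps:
D(v, W) = W + v**2 (D(v, W) = v**2 + W = W + v**2)
P(x) = sqrt(55) (P(x) = sqrt(79 - 24) = sqrt(55))
1/(P(-99) + A*D(-3*(-2)*(-4), 4)) = 1/(sqrt(55) + 434*(4 + (-3*(-2)*(-4))**2)) = 1/(sqrt(55) + 434*(4 + (6*(-4))**2)) = 1/(sqrt(55) + 434*(4 + (-24)**2)) = 1/(sqrt(55) + 434*(4 + 576)) = 1/(sqrt(55) + 434*580) = 1/(sqrt(55) + 251720) = 1/(251720 + sqrt(55))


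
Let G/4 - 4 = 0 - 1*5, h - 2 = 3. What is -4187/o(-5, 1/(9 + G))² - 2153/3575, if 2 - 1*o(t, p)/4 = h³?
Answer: -536132317/865378800 ≈ -0.61953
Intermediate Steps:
h = 5 (h = 2 + 3 = 5)
G = -4 (G = 16 + 4*(0 - 1*5) = 16 + 4*(0 - 5) = 16 + 4*(-5) = 16 - 20 = -4)
o(t, p) = -492 (o(t, p) = 8 - 4*5³ = 8 - 4*125 = 8 - 500 = -492)
-4187/o(-5, 1/(9 + G))² - 2153/3575 = -4187/((-492)²) - 2153/3575 = -4187/242064 - 2153*1/3575 = -4187*1/242064 - 2153/3575 = -4187/242064 - 2153/3575 = -536132317/865378800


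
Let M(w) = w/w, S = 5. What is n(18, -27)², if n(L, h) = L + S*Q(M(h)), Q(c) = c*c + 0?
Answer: 529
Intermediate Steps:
M(w) = 1
Q(c) = c² (Q(c) = c² + 0 = c²)
n(L, h) = 5 + L (n(L, h) = L + 5*1² = L + 5*1 = L + 5 = 5 + L)
n(18, -27)² = (5 + 18)² = 23² = 529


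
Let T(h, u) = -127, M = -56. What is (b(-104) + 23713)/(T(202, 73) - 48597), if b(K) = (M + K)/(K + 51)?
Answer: -1256949/2582372 ≈ -0.48674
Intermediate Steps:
b(K) = (-56 + K)/(51 + K) (b(K) = (-56 + K)/(K + 51) = (-56 + K)/(51 + K))
(b(-104) + 23713)/(T(202, 73) - 48597) = ((-56 - 104)/(51 - 104) + 23713)/(-127 - 48597) = (-160/(-53) + 23713)/(-48724) = (-1/53*(-160) + 23713)*(-1/48724) = (160/53 + 23713)*(-1/48724) = (1256949/53)*(-1/48724) = -1256949/2582372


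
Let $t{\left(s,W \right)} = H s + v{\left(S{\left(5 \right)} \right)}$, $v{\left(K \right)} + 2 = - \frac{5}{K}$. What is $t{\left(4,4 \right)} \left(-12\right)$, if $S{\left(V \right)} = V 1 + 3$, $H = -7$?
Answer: $\frac{735}{2} \approx 367.5$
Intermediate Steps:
$S{\left(V \right)} = 3 + V$ ($S{\left(V \right)} = V + 3 = 3 + V$)
$v{\left(K \right)} = -2 - \frac{5}{K}$
$t{\left(s,W \right)} = - \frac{21}{8} - 7 s$ ($t{\left(s,W \right)} = - 7 s - \left(2 + \frac{5}{3 + 5}\right) = - 7 s - \left(2 + \frac{5}{8}\right) = - 7 s - \frac{21}{8} = - \frac{21}{8} - 7 s$)
$t{\left(4,4 \right)} \left(-12\right) = \left(- \frac{21}{8} - 28\right) \left(-12\right) = \left(- \frac{245}{8}\right) \left(-12\right) = \frac{735}{2}$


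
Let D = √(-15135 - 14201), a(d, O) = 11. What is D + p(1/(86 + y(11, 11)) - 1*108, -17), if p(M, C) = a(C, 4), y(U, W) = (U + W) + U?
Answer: 11 + 2*I*√7334 ≈ 11.0 + 171.28*I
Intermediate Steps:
y(U, W) = W + 2*U
p(M, C) = 11
D = 2*I*√7334 (D = √(-29336) = 2*I*√7334 ≈ 171.28*I)
D + p(1/(86 + y(11, 11)) - 1*108, -17) = 2*I*√7334 + 11 = 11 + 2*I*√7334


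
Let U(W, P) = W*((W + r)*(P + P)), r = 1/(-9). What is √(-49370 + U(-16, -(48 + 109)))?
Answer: I*√1172810/3 ≈ 360.99*I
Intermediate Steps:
r = -⅑ ≈ -0.11111
U(W, P) = 2*P*W*(-⅑ + W) (U(W, P) = W*((W - ⅑)*(P + P)) = W*((-⅑ + W)*(2*P)) = W*(2*P*(-⅑ + W)) = 2*P*W*(-⅑ + W))
√(-49370 + U(-16, -(48 + 109))) = √(-49370 + (2/9)*(-(48 + 109))*(-16)*(-1 + 9*(-16))) = √(-49370 + (2/9)*(-1*157)*(-16)*(-1 - 144)) = √(-49370 + (2/9)*(-157)*(-16)*(-145)) = √(-49370 - 728480/9) = √(-1172810/9) = I*√1172810/3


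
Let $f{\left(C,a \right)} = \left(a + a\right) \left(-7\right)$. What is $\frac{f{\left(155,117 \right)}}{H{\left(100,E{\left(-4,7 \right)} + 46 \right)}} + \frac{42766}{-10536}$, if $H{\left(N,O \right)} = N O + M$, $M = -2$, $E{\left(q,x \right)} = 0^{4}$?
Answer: $- \frac{53474009}{12111132} \approx -4.4153$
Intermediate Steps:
$E{\left(q,x \right)} = 0$
$f{\left(C,a \right)} = - 14 a$ ($f{\left(C,a \right)} = 2 a \left(-7\right) = - 14 a$)
$H{\left(N,O \right)} = -2 + N O$ ($H{\left(N,O \right)} = N O - 2 = -2 + N O$)
$\frac{f{\left(155,117 \right)}}{H{\left(100,E{\left(-4,7 \right)} + 46 \right)}} + \frac{42766}{-10536} = \frac{\left(-14\right) 117}{-2 + 100 \left(0 + 46\right)} + \frac{42766}{-10536} = - \frac{1638}{-2 + 100 \cdot 46} + 42766 \left(- \frac{1}{10536}\right) = - \frac{1638}{-2 + 4600} - \frac{21383}{5268} = - \frac{1638}{4598} - \frac{21383}{5268} = \left(-1638\right) \frac{1}{4598} - \frac{21383}{5268} = - \frac{819}{2299} - \frac{21383}{5268} = - \frac{53474009}{12111132}$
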